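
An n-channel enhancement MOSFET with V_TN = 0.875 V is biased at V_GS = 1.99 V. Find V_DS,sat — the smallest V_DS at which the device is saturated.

The boundary between triode and saturation is V_DS = V_GS − V_TN = V_ov.
V_ov = 1.99 − 0.875 = 1.11 V.

V_DS,sat = 1.11 V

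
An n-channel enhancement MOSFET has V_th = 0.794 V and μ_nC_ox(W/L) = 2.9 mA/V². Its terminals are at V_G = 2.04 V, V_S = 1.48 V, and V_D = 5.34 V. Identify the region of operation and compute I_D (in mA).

Cutoff; I_D = 0 mA

V_GS = V_G − V_S = 2.04 − 1.48 = 0.56 V; V_DS = V_D − V_S = 5.34 − 1.48 = 3.86 V.
V_GS = 0.56 V < V_th = 0.794 V, so the transistor is in cutoff.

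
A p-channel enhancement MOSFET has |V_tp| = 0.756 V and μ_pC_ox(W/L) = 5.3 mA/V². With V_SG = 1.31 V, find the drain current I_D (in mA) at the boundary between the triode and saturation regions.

I_D = 0.813 mA

At the boundary V_SD = V_ov = V_SG − |V_tp| = 1.31 − 0.756 = 0.554 V.
I_D = ½ k_p V_ov² = 0.5 × 5.3 × 0.554² = 0.813 mA.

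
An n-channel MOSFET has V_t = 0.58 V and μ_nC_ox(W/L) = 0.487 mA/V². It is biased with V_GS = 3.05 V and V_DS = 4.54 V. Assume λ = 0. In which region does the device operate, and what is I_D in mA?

Saturation; I_D = 1.49 mA

V_ov = V_GS − V_t = 3.05 − 0.58 = 2.47 V.
Since V_DS = 4.54 V ≥ V_ov = 2.47 V, the device is in saturation.
I_D = ½ k_n V_ov² = 0.5 × 0.487 × 2.47² = 1.49 mA.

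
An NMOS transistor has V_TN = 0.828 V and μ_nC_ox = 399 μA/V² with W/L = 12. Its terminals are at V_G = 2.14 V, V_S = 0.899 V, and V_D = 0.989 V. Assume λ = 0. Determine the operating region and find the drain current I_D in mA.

Triode; I_D = 0.159 mA

V_GS = V_G − V_S = 2.14 − 0.899 = 1.24 V; V_DS = V_D − V_S = 0.989 − 0.899 = 0.09 V.
k_n = μ_nC_ox · (W/L) = 4.788 mA/V².
V_ov = V_GS − V_TN = 1.24 − 0.828 = 0.413 V.
Since V_DS = 0.09 V < V_ov = 0.413 V, the device is in the triode region.
I_D = k_n [V_ov · V_DS − ½ V_DS²] = 4.788 × [0.413 × 0.09 − 0.5 × 0.09²] = 0.159 mA.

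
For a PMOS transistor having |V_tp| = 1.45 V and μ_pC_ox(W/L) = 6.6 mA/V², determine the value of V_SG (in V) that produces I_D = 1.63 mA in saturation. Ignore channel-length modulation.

V_SG = 2.15 V

In saturation I_D = ½ k_p (V_SG − |V_tp|)², so V_SG − |V_tp| = √(2 I_D / k_p) = √(2 × 1.63 / 6.6) = 0.703 V.
V_SG = 1.45 + 0.703 = 2.15 V.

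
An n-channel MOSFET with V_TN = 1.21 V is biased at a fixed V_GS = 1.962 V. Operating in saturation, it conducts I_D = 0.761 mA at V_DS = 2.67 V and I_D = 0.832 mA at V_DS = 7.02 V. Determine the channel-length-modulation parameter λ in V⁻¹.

With V_GS fixed, I_D ∝ (1 + λ V_DS) in saturation, so I_D2/I_D1 = (1 + λ V_DS2)/(1 + λ V_DS1).
0.832/0.761 = 1.093 = (1 + 7.02 λ)/(1 + 2.67 λ).
Solving: λ (I_D1 V_DS2 − I_D2 V_DS1) = I_D2 − I_D1, so λ = (0.832 − 0.761) / (0.761 × 7.02 − 0.832 × 2.67) = 0.071 / 3.12 = 0.0228 V⁻¹.

λ = 0.0228 V⁻¹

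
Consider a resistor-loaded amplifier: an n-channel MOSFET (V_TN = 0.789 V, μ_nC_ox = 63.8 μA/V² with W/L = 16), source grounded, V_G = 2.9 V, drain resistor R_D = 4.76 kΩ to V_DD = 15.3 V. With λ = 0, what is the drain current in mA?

V_GS = V_G = 2.9 V, so V_ov = 2.9 − 0.789 = 2.11 V.
k_n = μ_nC_ox · (W/L) = 1.021 mA/V².
Assume saturation: I_D = ½ k_n V_ov² = 0.5 × 1.021 × 2.11² = 2.27 mA, giving V_DS = V_DD − I_D R_D = 15.3 − 2.27 × 4.76 = 4.47 V.
V_DS = 4.47 V ≥ V_ov = 2.11 V, confirming saturation.

I_D = 2.27 mA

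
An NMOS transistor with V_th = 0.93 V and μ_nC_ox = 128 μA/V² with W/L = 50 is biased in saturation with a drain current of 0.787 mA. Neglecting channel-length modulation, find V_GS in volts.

V_GS = 1.43 V

k_n = μ_nC_ox · (W/L) = 6.4 mA/V².
In saturation I_D = ½ k_n (V_GS − V_th)², so V_GS − V_th = √(2 I_D / k_n) = √(2 × 0.787 / 6.4) = 0.496 V.
V_GS = 0.93 + 0.496 = 1.43 V.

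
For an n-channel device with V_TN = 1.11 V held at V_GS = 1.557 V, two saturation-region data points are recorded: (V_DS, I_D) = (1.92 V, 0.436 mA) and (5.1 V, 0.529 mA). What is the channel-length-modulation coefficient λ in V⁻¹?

With V_GS fixed, I_D ∝ (1 + λ V_DS) in saturation, so I_D2/I_D1 = (1 + λ V_DS2)/(1 + λ V_DS1).
0.529/0.436 = 1.213 = (1 + 5.1 λ)/(1 + 1.92 λ).
Solving: λ (I_D1 V_DS2 − I_D2 V_DS1) = I_D2 − I_D1, so λ = (0.529 − 0.436) / (0.436 × 5.1 − 0.529 × 1.92) = 0.093 / 1.21 = 0.077 V⁻¹.

λ = 0.0770 V⁻¹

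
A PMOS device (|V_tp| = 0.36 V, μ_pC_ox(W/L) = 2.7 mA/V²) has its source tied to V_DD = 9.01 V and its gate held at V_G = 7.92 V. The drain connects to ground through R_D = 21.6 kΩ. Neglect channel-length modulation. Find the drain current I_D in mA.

I_D = 0.406 mA

V_SG = V_DD − V_G = 9.01 − 7.92 = 1.09 V, so V_ov = 1.09 − 0.36 = 0.73 V.
Assume saturation: I_D = ½ k_p V_ov² = 0.5 × 2.7 × 0.73² = 0.719 mA, giving V_SD = V_DD − I_D R_D = 9.01 − 0.719 × 21.6 = -6.53 V.
But -6.53 V < V_ov = 0.73 V, so the device is actually in triode.
In triode I_D = k_p[V_ov V_SD − ½ V_SD²] and I_D = (V_DD − V_SD)/R_D. Equating: 29.2 V_SD² − 43.57 V_SD + 9.01 = 0, giving V_SD = 0.248 V (the root below V_ov).
I_D = (9.01 − 0.248) / 21.6 = 0.406 mA.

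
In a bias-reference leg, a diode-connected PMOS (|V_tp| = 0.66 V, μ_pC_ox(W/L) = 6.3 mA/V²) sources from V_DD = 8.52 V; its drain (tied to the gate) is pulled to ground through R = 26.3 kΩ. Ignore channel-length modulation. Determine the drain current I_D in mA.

I_D = 0.287 mA

With gate tied to drain, V_SG = V_SD ≥ V_SG − |V_tp|, so the device is in saturation.
KCL at the drain: ½ k_p (V_SG − |V_tp|)² = (V_DD − V_SG)/R.
Let x = V_SG − 0.66. Then 82.8 x² + x − 7.86 = 0, giving x = 0.302 V (positive root), so V_SG = 0.962 V.
I_D = (V_DD − V_SG)/R = (8.52 − 0.962) / 26.3 = 0.287 mA.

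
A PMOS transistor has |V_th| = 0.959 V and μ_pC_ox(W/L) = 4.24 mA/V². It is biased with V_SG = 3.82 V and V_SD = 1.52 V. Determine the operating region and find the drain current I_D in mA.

V_ov = V_SG − |V_th| = 3.82 − 0.959 = 2.86 V.
Since V_SD = 1.52 V < V_ov = 2.86 V, the device is in the triode region.
I_D = k_p [V_ov · V_SD − ½ V_SD²] = 4.24 × [2.86 × 1.52 − 0.5 × 1.52²] = 13.5 mA.

Triode; I_D = 13.5 mA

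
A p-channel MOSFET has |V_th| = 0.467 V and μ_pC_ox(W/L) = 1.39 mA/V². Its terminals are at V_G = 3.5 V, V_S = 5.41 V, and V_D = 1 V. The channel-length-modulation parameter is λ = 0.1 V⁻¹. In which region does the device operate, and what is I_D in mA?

Saturation; I_D = 2.09 mA

V_SG = V_S − V_G = 5.41 − 3.5 = 1.91 V; V_SD = V_S − V_D = 5.41 − 1 = 4.41 V.
V_ov = V_SG − |V_th| = 1.91 − 0.467 = 1.44 V.
Since V_SD = 4.41 V ≥ V_ov = 1.44 V, the device is in saturation.
I_D = ½ k_p V_ov² (1 + λ V_SD) = 0.5 × 1.39 × 1.44² × (1 + 0.1 × 4.41) = 2.09 mA.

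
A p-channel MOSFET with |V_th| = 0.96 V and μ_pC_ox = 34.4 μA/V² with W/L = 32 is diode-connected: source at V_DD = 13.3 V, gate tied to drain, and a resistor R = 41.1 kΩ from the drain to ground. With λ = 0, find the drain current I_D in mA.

With gate tied to drain, V_SG = V_SD ≥ V_SG − |V_th|, so the device is in saturation.
k_p = μ_pC_ox · (W/L) = 1.101 mA/V².
KCL at the drain: ½ k_p (V_SG − |V_th|)² = (V_DD − V_SG)/R.
Let x = V_SG − 0.96. Then 22.6 x² + x − 12.34 = 0, giving x = 0.717 V (positive root), so V_SG = 1.68 V.
I_D = (V_DD − V_SG)/R = (13.3 − 1.68) / 41.1 = 0.283 mA.

I_D = 0.283 mA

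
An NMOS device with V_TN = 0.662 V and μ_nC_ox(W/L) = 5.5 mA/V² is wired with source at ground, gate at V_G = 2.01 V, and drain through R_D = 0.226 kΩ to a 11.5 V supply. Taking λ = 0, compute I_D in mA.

I_D = 5.00 mA

V_GS = V_G = 2.01 V, so V_ov = 2.01 − 0.662 = 1.35 V.
Assume saturation: I_D = ½ k_n V_ov² = 0.5 × 5.5 × 1.35² = 5 mA, giving V_DS = V_DD − I_D R_D = 11.5 − 5 × 0.226 = 10.4 V.
V_DS = 10.4 V ≥ V_ov = 1.35 V, confirming saturation.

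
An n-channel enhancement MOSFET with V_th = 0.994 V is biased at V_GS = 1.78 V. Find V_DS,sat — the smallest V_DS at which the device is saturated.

V_DS,sat = 0.786 V

The boundary between triode and saturation is V_DS = V_GS − V_th = V_ov.
V_ov = 1.78 − 0.994 = 0.786 V.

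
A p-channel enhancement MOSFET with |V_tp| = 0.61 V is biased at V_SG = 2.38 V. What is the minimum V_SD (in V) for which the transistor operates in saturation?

V_SD,sat = 1.77 V

The boundary between triode and saturation is V_SD = V_SG − |V_tp| = V_ov.
V_ov = 2.38 − 0.61 = 1.77 V.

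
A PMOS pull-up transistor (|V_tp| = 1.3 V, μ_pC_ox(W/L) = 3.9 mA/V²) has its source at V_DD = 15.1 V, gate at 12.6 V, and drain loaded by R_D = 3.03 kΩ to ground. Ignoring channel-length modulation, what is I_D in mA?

I_D = 2.81 mA

V_SG = V_DD − V_G = 15.1 − 12.6 = 2.5 V, so V_ov = 2.5 − 1.3 = 1.2 V.
Assume saturation: I_D = ½ k_p V_ov² = 0.5 × 3.9 × 1.2² = 2.81 mA, giving V_SD = V_DD − I_D R_D = 15.1 − 2.81 × 3.03 = 6.59 V.
V_SD = 6.59 V ≥ V_ov = 1.2 V, confirming saturation.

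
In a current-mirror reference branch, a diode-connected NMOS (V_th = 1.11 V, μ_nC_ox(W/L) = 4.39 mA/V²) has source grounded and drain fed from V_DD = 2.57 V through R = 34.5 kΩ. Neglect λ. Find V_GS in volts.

V_GS = 1.24 V

With gate tied to drain, V_GS = V_DS ≥ V_GS − V_th, so the device is in saturation.
KCL at the drain: ½ k_n (V_GS − V_th)² = (V_DD − V_GS)/R.
Let x = V_GS − 1.11. Then 75.7 x² + x − 1.46 = 0, giving x = 0.132 V (positive root), so V_GS = 1.24 V.
I_D = (V_DD − V_GS)/R = (2.57 − 1.24) / 34.5 = 0.0385 mA.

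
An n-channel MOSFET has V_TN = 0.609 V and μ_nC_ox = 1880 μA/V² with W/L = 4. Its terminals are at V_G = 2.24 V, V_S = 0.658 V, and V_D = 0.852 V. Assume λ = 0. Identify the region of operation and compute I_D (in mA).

V_GS = V_G − V_S = 2.24 − 0.658 = 1.58 V; V_DS = V_D − V_S = 0.852 − 0.658 = 0.194 V.
k_n = μ_nC_ox · (W/L) = 7.52 mA/V².
V_ov = V_GS − V_TN = 1.58 − 0.609 = 0.973 V.
Since V_DS = 0.194 V < V_ov = 0.973 V, the device is in the triode region.
I_D = k_n [V_ov · V_DS − ½ V_DS²] = 7.52 × [0.973 × 0.194 − 0.5 × 0.194²] = 1.28 mA.

Triode; I_D = 1.28 mA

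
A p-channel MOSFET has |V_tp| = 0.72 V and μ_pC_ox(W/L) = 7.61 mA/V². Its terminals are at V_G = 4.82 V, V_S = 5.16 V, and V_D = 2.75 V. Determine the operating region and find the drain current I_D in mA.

V_SG = V_S − V_G = 5.16 − 4.82 = 0.34 V; V_SD = V_S − V_D = 5.16 − 2.75 = 2.41 V.
V_SG = 0.34 V < |V_tp| = 0.72 V, so the transistor is in cutoff.

Cutoff; I_D = 0 mA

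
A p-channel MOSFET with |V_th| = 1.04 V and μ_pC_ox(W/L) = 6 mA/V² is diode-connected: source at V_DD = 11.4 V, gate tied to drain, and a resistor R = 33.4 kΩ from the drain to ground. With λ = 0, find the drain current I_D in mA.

With gate tied to drain, V_SG = V_SD ≥ V_SG − |V_th|, so the device is in saturation.
KCL at the drain: ½ k_p (V_SG − |V_th|)² = (V_DD − V_SG)/R.
Let x = V_SG − 1.04. Then 100 x² + x − 10.36 = 0, giving x = 0.317 V (positive root), so V_SG = 1.36 V.
I_D = (V_DD − V_SG)/R = (11.4 − 1.36) / 33.4 = 0.301 mA.

I_D = 0.301 mA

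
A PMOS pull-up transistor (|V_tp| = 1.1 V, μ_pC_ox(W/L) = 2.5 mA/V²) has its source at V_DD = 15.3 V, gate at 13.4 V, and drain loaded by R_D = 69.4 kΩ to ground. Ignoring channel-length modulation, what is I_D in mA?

I_D = 0.219 mA

V_SG = V_DD − V_G = 15.3 − 13.4 = 1.9 V, so V_ov = 1.9 − 1.1 = 0.8 V.
Assume saturation: I_D = ½ k_p V_ov² = 0.5 × 2.5 × 0.8² = 0.8 mA, giving V_SD = V_DD − I_D R_D = 15.3 − 0.8 × 69.4 = -40.2 V.
But -40.2 V < V_ov = 0.8 V, so the device is actually in triode.
In triode I_D = k_p[V_ov V_SD − ½ V_SD²] and I_D = (V_DD − V_SD)/R_D. Equating: 86.8 V_SD² − 139.8 V_SD + 15.3 = 0, giving V_SD = 0.118 V (the root below V_ov).
I_D = (15.3 − 0.118) / 69.4 = 0.219 mA.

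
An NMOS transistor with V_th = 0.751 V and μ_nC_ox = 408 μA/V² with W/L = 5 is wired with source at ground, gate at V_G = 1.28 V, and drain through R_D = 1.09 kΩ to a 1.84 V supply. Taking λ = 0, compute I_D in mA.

V_GS = V_G = 1.28 V, so V_ov = 1.28 − 0.751 = 0.529 V.
k_n = μ_nC_ox · (W/L) = 2.04 mA/V².
Assume saturation: I_D = ½ k_n V_ov² = 0.5 × 2.04 × 0.529² = 0.285 mA, giving V_DS = V_DD − I_D R_D = 1.84 − 0.285 × 1.09 = 1.53 V.
V_DS = 1.53 V ≥ V_ov = 0.529 V, confirming saturation.

I_D = 0.285 mA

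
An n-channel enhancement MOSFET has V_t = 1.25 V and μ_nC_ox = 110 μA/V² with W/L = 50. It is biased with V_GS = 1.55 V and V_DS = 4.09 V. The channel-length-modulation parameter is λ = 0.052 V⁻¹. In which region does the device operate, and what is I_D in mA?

k_n = μ_nC_ox · (W/L) = 5.5 mA/V².
V_ov = V_GS − V_t = 1.55 − 1.25 = 0.3 V.
Since V_DS = 4.09 V ≥ V_ov = 0.3 V, the device is in saturation.
I_D = ½ k_n V_ov² (1 + λ V_DS) = 0.5 × 5.5 × 0.3² × (1 + 0.052 × 4.09) = 0.3 mA.

Saturation; I_D = 0.300 mA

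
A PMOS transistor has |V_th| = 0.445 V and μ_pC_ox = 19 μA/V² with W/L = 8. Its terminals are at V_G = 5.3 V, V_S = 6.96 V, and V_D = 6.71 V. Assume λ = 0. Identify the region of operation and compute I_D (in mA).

V_SG = V_S − V_G = 6.96 − 5.3 = 1.66 V; V_SD = V_S − V_D = 6.96 − 6.71 = 0.25 V.
k_p = μ_pC_ox · (W/L) = 0.152 mA/V².
V_ov = V_SG − |V_th| = 1.66 − 0.445 = 1.22 V.
Since V_SD = 0.25 V < V_ov = 1.22 V, the device is in the triode region.
I_D = k_p [V_ov · V_SD − ½ V_SD²] = 0.152 × [1.22 × 0.25 − 0.5 × 0.25²] = 0.0414 mA.

Triode; I_D = 0.0414 mA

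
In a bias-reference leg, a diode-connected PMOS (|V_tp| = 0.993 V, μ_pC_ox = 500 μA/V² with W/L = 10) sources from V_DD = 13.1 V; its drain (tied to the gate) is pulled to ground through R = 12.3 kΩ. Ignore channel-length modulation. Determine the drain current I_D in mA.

I_D = 0.935 mA

With gate tied to drain, V_SG = V_SD ≥ V_SG − |V_tp|, so the device is in saturation.
k_p = μ_pC_ox · (W/L) = 5 mA/V².
KCL at the drain: ½ k_p (V_SG − |V_tp|)² = (V_DD − V_SG)/R.
Let x = V_SG − 0.993. Then 30.8 x² + x − 12.11 = 0, giving x = 0.611 V (positive root), so V_SG = 1.6 V.
I_D = (V_DD − V_SG)/R = (13.1 − 1.6) / 12.3 = 0.935 mA.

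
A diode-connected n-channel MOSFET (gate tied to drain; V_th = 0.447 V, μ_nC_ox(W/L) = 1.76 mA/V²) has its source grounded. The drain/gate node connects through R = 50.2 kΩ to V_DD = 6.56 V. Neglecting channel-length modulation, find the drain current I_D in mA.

I_D = 0.115 mA

With gate tied to drain, V_GS = V_DS ≥ V_GS − V_th, so the device is in saturation.
KCL at the drain: ½ k_n (V_GS − V_th)² = (V_DD − V_GS)/R.
Let x = V_GS − 0.447. Then 44.2 x² + x − 6.113 = 0, giving x = 0.361 V (positive root), so V_GS = 0.808 V.
I_D = (V_DD − V_GS)/R = (6.56 − 0.808) / 50.2 = 0.115 mA.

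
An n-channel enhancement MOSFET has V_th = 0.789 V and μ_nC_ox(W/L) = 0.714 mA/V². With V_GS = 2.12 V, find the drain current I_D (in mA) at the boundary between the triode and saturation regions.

I_D = 0.632 mA

At the boundary V_DS = V_ov = V_GS − V_th = 2.12 − 0.789 = 1.33 V.
I_D = ½ k_n V_ov² = 0.5 × 0.714 × 1.33² = 0.632 mA.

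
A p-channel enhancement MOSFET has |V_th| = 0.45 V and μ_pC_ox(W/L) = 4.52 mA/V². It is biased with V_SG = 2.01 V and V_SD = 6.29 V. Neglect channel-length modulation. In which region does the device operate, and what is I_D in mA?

V_ov = V_SG − |V_th| = 2.01 − 0.45 = 1.56 V.
Since V_SD = 6.29 V ≥ V_ov = 1.56 V, the device is in saturation.
I_D = ½ k_p V_ov² = 0.5 × 4.52 × 1.56² = 5.5 mA.

Saturation; I_D = 5.50 mA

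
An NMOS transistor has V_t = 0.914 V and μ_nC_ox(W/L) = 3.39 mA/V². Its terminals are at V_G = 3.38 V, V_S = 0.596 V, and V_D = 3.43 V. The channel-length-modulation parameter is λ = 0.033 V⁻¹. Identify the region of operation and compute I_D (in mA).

Saturation; I_D = 6.48 mA

V_GS = V_G − V_S = 3.38 − 0.596 = 2.78 V; V_DS = V_D − V_S = 3.43 − 0.596 = 2.83 V.
V_ov = V_GS − V_t = 2.78 − 0.914 = 1.87 V.
Since V_DS = 2.83 V ≥ V_ov = 1.87 V, the device is in saturation.
I_D = ½ k_n V_ov² (1 + λ V_DS) = 0.5 × 3.39 × 1.87² × (1 + 0.033 × 2.83) = 6.48 mA.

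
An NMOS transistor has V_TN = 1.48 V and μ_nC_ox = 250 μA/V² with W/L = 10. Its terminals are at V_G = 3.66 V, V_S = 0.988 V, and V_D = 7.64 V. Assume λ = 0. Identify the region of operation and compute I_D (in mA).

V_GS = V_G − V_S = 3.66 − 0.988 = 2.67 V; V_DS = V_D − V_S = 7.64 − 0.988 = 6.65 V.
k_n = μ_nC_ox · (W/L) = 2.5 mA/V².
V_ov = V_GS − V_TN = 2.67 − 1.48 = 1.19 V.
Since V_DS = 6.65 V ≥ V_ov = 1.19 V, the device is in saturation.
I_D = ½ k_n V_ov² = 0.5 × 2.5 × 1.19² = 1.78 mA.

Saturation; I_D = 1.78 mA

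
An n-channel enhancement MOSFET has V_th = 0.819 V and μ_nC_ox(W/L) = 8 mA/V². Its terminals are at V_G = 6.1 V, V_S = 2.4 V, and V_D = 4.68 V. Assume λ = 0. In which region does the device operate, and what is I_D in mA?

V_GS = V_G − V_S = 6.1 − 2.4 = 3.7 V; V_DS = V_D − V_S = 4.68 − 2.4 = 2.28 V.
V_ov = V_GS − V_th = 3.7 − 0.819 = 2.88 V.
Since V_DS = 2.28 V < V_ov = 2.88 V, the device is in the triode region.
I_D = k_n [V_ov · V_DS − ½ V_DS²] = 8 × [2.88 × 2.28 − 0.5 × 2.28²] = 31.8 mA.

Triode; I_D = 31.8 mA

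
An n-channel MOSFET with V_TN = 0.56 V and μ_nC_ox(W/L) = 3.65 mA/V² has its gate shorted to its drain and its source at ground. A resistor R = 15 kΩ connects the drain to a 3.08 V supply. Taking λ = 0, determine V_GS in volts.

With gate tied to drain, V_GS = V_DS ≥ V_GS − V_TN, so the device is in saturation.
KCL at the drain: ½ k_n (V_GS − V_TN)² = (V_DD − V_GS)/R.
Let x = V_GS − 0.56. Then 27.4 x² + x − 2.52 = 0, giving x = 0.286 V (positive root), so V_GS = 0.846 V.
I_D = (V_DD − V_GS)/R = (3.08 − 0.846) / 15 = 0.149 mA.

V_GS = 0.846 V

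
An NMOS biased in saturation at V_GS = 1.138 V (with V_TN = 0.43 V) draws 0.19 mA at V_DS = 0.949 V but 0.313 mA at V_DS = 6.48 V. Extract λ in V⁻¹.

λ = 0.132 V⁻¹

With V_GS fixed, I_D ∝ (1 + λ V_DS) in saturation, so I_D2/I_D1 = (1 + λ V_DS2)/(1 + λ V_DS1).
0.313/0.19 = 1.647 = (1 + 6.48 λ)/(1 + 0.949 λ).
Solving: λ (I_D1 V_DS2 − I_D2 V_DS1) = I_D2 − I_D1, so λ = (0.313 − 0.19) / (0.19 × 6.48 − 0.313 × 0.949) = 0.123 / 0.934 = 0.132 V⁻¹.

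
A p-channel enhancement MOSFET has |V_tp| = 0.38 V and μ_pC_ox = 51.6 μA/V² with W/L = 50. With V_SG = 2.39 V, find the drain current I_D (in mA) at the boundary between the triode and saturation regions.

At the boundary V_SD = V_ov = V_SG − |V_tp| = 2.39 − 0.38 = 2.01 V.
k_p = μ_pC_ox · (W/L) = 2.58 mA/V².
I_D = ½ k_p V_ov² = 0.5 × 2.58 × 2.01² = 5.21 mA.

I_D = 5.21 mA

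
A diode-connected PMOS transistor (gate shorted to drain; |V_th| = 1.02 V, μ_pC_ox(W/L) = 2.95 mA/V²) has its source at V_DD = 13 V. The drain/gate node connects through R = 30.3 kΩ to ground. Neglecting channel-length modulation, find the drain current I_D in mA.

I_D = 0.379 mA

With gate tied to drain, V_SG = V_SD ≥ V_SG − |V_th|, so the device is in saturation.
KCL at the drain: ½ k_p (V_SG − |V_th|)² = (V_DD − V_SG)/R.
Let x = V_SG − 1.02. Then 44.7 x² + x − 11.98 = 0, giving x = 0.507 V (positive root), so V_SG = 1.53 V.
I_D = (V_DD − V_SG)/R = (13 − 1.53) / 30.3 = 0.379 mA.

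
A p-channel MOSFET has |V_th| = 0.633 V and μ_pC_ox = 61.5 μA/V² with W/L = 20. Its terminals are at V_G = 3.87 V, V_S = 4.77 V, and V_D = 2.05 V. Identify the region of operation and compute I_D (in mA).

Saturation; I_D = 0.0438 mA

V_SG = V_S − V_G = 4.77 − 3.87 = 0.9 V; V_SD = V_S − V_D = 4.77 − 2.05 = 2.72 V.
k_p = μ_pC_ox · (W/L) = 1.23 mA/V².
V_ov = V_SG − |V_th| = 0.9 − 0.633 = 0.267 V.
Since V_SD = 2.72 V ≥ V_ov = 0.267 V, the device is in saturation.
I_D = ½ k_p V_ov² = 0.5 × 1.23 × 0.267² = 0.0438 mA.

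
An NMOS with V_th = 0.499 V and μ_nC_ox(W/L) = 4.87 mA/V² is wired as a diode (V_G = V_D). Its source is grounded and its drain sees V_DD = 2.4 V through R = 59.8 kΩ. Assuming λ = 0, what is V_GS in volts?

With gate tied to drain, V_GS = V_DS ≥ V_GS − V_th, so the device is in saturation.
KCL at the drain: ½ k_n (V_GS − V_th)² = (V_DD − V_GS)/R.
Let x = V_GS − 0.499. Then 146 x² + x − 1.901 = 0, giving x = 0.111 V (positive root), so V_GS = 0.61 V.
I_D = (V_DD − V_GS)/R = (2.4 − 0.61) / 59.8 = 0.0299 mA.

V_GS = 0.610 V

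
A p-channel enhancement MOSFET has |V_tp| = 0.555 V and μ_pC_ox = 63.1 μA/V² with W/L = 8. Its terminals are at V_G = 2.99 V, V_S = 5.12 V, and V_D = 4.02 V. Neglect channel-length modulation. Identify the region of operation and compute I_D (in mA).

Triode; I_D = 0.569 mA

V_SG = V_S − V_G = 5.12 − 2.99 = 2.13 V; V_SD = V_S − V_D = 5.12 − 4.02 = 1.1 V.
k_p = μ_pC_ox · (W/L) = 0.5048 mA/V².
V_ov = V_SG − |V_tp| = 2.13 − 0.555 = 1.57 V.
Since V_SD = 1.1 V < V_ov = 1.57 V, the device is in the triode region.
I_D = k_p [V_ov · V_SD − ½ V_SD²] = 0.5048 × [1.57 × 1.1 − 0.5 × 1.1²] = 0.569 mA.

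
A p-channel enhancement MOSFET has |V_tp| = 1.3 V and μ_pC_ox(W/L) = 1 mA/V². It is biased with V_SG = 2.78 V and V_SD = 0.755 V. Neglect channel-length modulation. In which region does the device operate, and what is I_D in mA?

Triode; I_D = 0.832 mA

V_ov = V_SG − |V_tp| = 2.78 − 1.3 = 1.48 V.
Since V_SD = 0.755 V < V_ov = 1.48 V, the device is in the triode region.
I_D = k_p [V_ov · V_SD − ½ V_SD²] = 1 × [1.48 × 0.755 − 0.5 × 0.755²] = 0.832 mA.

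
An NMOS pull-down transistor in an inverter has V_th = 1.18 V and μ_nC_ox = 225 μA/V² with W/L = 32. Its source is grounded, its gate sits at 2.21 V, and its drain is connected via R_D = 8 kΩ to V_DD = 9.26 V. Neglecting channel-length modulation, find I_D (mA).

I_D = 1.14 mA

V_GS = V_G = 2.21 V, so V_ov = 2.21 − 1.18 = 1.03 V.
k_n = μ_nC_ox · (W/L) = 7.2 mA/V².
Assume saturation: I_D = ½ k_n V_ov² = 0.5 × 7.2 × 1.03² = 3.82 mA, giving V_DS = V_DD − I_D R_D = 9.26 − 3.82 × 8 = -21.3 V.
But -21.3 V < V_ov = 1.03 V, so the device is actually in triode.
In triode I_D = k_n[V_ov V_DS − ½ V_DS²] and I_D = (V_DD − V_DS)/R_D. Equating: 28.8 V_DS² − 60.33 V_DS + 9.26 = 0, giving V_DS = 0.167 V (the root below V_ov).
I_D = (9.26 − 0.167) / 8 = 1.14 mA.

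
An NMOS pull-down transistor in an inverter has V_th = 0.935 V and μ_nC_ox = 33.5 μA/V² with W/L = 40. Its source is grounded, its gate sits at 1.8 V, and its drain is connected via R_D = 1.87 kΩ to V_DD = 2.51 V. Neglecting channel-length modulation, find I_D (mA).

V_GS = V_G = 1.8 V, so V_ov = 1.8 − 0.935 = 0.865 V.
k_n = μ_nC_ox · (W/L) = 1.34 mA/V².
Assume saturation: I_D = ½ k_n V_ov² = 0.5 × 1.34 × 0.865² = 0.501 mA, giving V_DS = V_DD − I_D R_D = 2.51 − 0.501 × 1.87 = 1.57 V.
V_DS = 1.57 V ≥ V_ov = 0.865 V, confirming saturation.

I_D = 0.501 mA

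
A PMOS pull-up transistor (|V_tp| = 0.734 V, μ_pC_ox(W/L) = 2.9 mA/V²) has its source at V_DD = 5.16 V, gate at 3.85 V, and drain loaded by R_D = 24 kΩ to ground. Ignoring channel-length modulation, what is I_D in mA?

I_D = 0.209 mA

V_SG = V_DD − V_G = 5.16 − 3.85 = 1.31 V, so V_ov = 1.31 − 0.734 = 0.576 V.
Assume saturation: I_D = ½ k_p V_ov² = 0.5 × 2.9 × 0.576² = 0.481 mA, giving V_SD = V_DD − I_D R_D = 5.16 − 0.481 × 24 = -6.39 V.
But -6.39 V < V_ov = 0.576 V, so the device is actually in triode.
In triode I_D = k_p[V_ov V_SD − ½ V_SD²] and I_D = (V_DD − V_SD)/R_D. Equating: 34.8 V_SD² − 41.09 V_SD + 5.16 = 0, giving V_SD = 0.143 V (the root below V_ov).
I_D = (5.16 − 0.143) / 24 = 0.209 mA.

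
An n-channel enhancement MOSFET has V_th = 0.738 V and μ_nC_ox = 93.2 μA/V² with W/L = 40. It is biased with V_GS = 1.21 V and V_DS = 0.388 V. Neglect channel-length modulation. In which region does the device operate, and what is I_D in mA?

k_n = μ_nC_ox · (W/L) = 3.728 mA/V².
V_ov = V_GS − V_th = 1.21 − 0.738 = 0.472 V.
Since V_DS = 0.388 V < V_ov = 0.472 V, the device is in the triode region.
I_D = k_n [V_ov · V_DS − ½ V_DS²] = 3.728 × [0.472 × 0.388 − 0.5 × 0.388²] = 0.402 mA.

Triode; I_D = 0.402 mA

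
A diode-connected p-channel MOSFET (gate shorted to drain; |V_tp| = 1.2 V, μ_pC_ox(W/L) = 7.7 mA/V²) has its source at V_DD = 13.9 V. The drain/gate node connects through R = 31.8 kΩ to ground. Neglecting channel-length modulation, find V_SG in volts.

V_SG = 1.52 V

With gate tied to drain, V_SG = V_SD ≥ V_SG − |V_tp|, so the device is in saturation.
KCL at the drain: ½ k_p (V_SG − |V_tp|)² = (V_DD − V_SG)/R.
Let x = V_SG − 1.2. Then 122 x² + x − 12.7 = 0, giving x = 0.318 V (positive root), so V_SG = 1.52 V.
I_D = (V_DD − V_SG)/R = (13.9 − 1.52) / 31.8 = 0.389 mA.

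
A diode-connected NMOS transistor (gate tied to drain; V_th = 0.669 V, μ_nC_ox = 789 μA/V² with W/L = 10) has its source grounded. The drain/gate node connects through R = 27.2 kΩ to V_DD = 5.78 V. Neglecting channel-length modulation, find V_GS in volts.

With gate tied to drain, V_GS = V_DS ≥ V_GS − V_th, so the device is in saturation.
k_n = μ_nC_ox · (W/L) = 7.89 mA/V².
KCL at the drain: ½ k_n (V_GS − V_th)² = (V_DD − V_GS)/R.
Let x = V_GS − 0.669. Then 107 x² + x − 5.111 = 0, giving x = 0.214 V (positive root), so V_GS = 0.883 V.
I_D = (V_DD − V_GS)/R = (5.78 − 0.883) / 27.2 = 0.18 mA.

V_GS = 0.883 V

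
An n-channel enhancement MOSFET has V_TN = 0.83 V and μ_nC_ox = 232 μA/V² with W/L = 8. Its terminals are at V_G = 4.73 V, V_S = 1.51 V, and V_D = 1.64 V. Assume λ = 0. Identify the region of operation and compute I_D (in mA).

V_GS = V_G − V_S = 4.73 − 1.51 = 3.22 V; V_DS = V_D − V_S = 1.64 − 1.51 = 0.13 V.
k_n = μ_nC_ox · (W/L) = 1.856 mA/V².
V_ov = V_GS − V_TN = 3.22 − 0.83 = 2.39 V.
Since V_DS = 0.13 V < V_ov = 2.39 V, the device is in the triode region.
I_D = k_n [V_ov · V_DS − ½ V_DS²] = 1.856 × [2.39 × 0.13 − 0.5 × 0.13²] = 0.561 mA.

Triode; I_D = 0.561 mA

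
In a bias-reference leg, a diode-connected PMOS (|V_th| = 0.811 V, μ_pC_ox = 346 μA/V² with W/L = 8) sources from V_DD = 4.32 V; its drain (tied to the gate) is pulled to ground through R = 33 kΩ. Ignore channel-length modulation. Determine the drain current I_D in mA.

I_D = 0.0983 mA

With gate tied to drain, V_SG = V_SD ≥ V_SG − |V_th|, so the device is in saturation.
k_p = μ_pC_ox · (W/L) = 2.768 mA/V².
KCL at the drain: ½ k_p (V_SG − |V_th|)² = (V_DD − V_SG)/R.
Let x = V_SG − 0.811. Then 45.7 x² + x − 3.509 = 0, giving x = 0.266 V (positive root), so V_SG = 1.08 V.
I_D = (V_DD − V_SG)/R = (4.32 − 1.08) / 33 = 0.0983 mA.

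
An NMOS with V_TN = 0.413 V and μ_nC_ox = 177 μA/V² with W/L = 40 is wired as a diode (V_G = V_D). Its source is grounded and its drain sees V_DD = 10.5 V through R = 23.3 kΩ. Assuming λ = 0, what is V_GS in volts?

With gate tied to drain, V_GS = V_DS ≥ V_GS − V_TN, so the device is in saturation.
k_n = μ_nC_ox · (W/L) = 7.08 mA/V².
KCL at the drain: ½ k_n (V_GS − V_TN)² = (V_DD − V_GS)/R.
Let x = V_GS − 0.413. Then 82.5 x² + x − 10.09 = 0, giving x = 0.344 V (positive root), so V_GS = 0.757 V.
I_D = (V_DD − V_GS)/R = (10.5 − 0.757) / 23.3 = 0.418 mA.

V_GS = 0.757 V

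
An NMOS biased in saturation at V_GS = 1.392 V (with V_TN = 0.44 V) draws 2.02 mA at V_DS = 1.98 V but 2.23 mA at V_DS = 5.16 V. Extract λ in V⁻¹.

λ = 0.0350 V⁻¹

With V_GS fixed, I_D ∝ (1 + λ V_DS) in saturation, so I_D2/I_D1 = (1 + λ V_DS2)/(1 + λ V_DS1).
2.23/2.02 = 1.104 = (1 + 5.16 λ)/(1 + 1.98 λ).
Solving: λ (I_D1 V_DS2 − I_D2 V_DS1) = I_D2 − I_D1, so λ = (2.23 − 2.02) / (2.02 × 5.16 − 2.23 × 1.98) = 0.21 / 6.01 = 0.035 V⁻¹.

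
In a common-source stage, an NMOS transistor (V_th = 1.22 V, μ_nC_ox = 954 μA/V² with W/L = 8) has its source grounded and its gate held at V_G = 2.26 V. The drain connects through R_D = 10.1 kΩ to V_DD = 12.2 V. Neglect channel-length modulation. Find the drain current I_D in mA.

V_GS = V_G = 2.26 V, so V_ov = 2.26 − 1.22 = 1.04 V.
k_n = μ_nC_ox · (W/L) = 7.632 mA/V².
Assume saturation: I_D = ½ k_n V_ov² = 0.5 × 7.632 × 1.04² = 4.13 mA, giving V_DS = V_DD − I_D R_D = 12.2 − 4.13 × 10.1 = -29.5 V.
But -29.5 V < V_ov = 1.04 V, so the device is actually in triode.
In triode I_D = k_n[V_ov V_DS − ½ V_DS²] and I_D = (V_DD − V_DS)/R_D. Equating: 38.5 V_DS² − 81.17 V_DS + 12.2 = 0, giving V_DS = 0.163 V (the root below V_ov).
I_D = (12.2 − 0.163) / 10.1 = 1.19 mA.

I_D = 1.19 mA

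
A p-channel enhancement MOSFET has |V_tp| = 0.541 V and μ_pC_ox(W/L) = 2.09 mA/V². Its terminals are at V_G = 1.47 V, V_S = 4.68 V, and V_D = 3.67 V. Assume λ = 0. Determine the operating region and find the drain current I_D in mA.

Triode; I_D = 4.57 mA

V_SG = V_S − V_G = 4.68 − 1.47 = 3.21 V; V_SD = V_S − V_D = 4.68 − 3.67 = 1.01 V.
V_ov = V_SG − |V_tp| = 3.21 − 0.541 = 2.67 V.
Since V_SD = 1.01 V < V_ov = 2.67 V, the device is in the triode region.
I_D = k_p [V_ov · V_SD − ½ V_SD²] = 2.09 × [2.67 × 1.01 − 0.5 × 1.01²] = 4.57 mA.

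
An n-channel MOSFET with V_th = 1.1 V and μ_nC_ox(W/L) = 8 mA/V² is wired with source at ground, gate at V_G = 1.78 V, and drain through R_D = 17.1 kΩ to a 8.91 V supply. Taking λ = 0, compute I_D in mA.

V_GS = V_G = 1.78 V, so V_ov = 1.78 − 1.1 = 0.68 V.
Assume saturation: I_D = ½ k_n V_ov² = 0.5 × 8 × 0.68² = 1.85 mA, giving V_DS = V_DD − I_D R_D = 8.91 − 1.85 × 17.1 = -22.7 V.
But -22.7 V < V_ov = 0.68 V, so the device is actually in triode.
In triode I_D = k_n[V_ov V_DS − ½ V_DS²] and I_D = (V_DD − V_DS)/R_D. Equating: 68.4 V_DS² − 94.02 V_DS + 8.91 = 0, giving V_DS = 0.102 V (the root below V_ov).
I_D = (8.91 − 0.102) / 17.1 = 0.515 mA.

I_D = 0.515 mA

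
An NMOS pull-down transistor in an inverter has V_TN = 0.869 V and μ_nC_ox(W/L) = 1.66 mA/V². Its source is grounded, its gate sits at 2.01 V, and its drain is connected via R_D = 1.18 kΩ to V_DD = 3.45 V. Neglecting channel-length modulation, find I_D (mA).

V_GS = V_G = 2.01 V, so V_ov = 2.01 − 0.869 = 1.14 V.
Assume saturation: I_D = ½ k_n V_ov² = 0.5 × 1.66 × 1.14² = 1.08 mA, giving V_DS = V_DD − I_D R_D = 3.45 − 1.08 × 1.18 = 2.17 V.
V_DS = 2.17 V ≥ V_ov = 1.14 V, confirming saturation.

I_D = 1.08 mA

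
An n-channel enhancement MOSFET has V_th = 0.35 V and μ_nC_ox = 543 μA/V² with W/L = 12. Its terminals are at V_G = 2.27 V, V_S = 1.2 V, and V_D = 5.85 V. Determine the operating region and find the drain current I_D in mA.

Saturation; I_D = 1.69 mA

V_GS = V_G − V_S = 2.27 − 1.2 = 1.07 V; V_DS = V_D − V_S = 5.85 − 1.2 = 4.65 V.
k_n = μ_nC_ox · (W/L) = 6.516 mA/V².
V_ov = V_GS − V_th = 1.07 − 0.35 = 0.72 V.
Since V_DS = 4.65 V ≥ V_ov = 0.72 V, the device is in saturation.
I_D = ½ k_n V_ov² = 0.5 × 6.516 × 0.72² = 1.69 mA.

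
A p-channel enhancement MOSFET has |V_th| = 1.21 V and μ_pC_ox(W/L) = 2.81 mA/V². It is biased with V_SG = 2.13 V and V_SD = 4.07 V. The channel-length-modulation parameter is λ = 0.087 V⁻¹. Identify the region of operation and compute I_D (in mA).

V_ov = V_SG − |V_th| = 2.13 − 1.21 = 0.92 V.
Since V_SD = 4.07 V ≥ V_ov = 0.92 V, the device is in saturation.
I_D = ½ k_p V_ov² (1 + λ V_SD) = 0.5 × 2.81 × 0.92² × (1 + 0.087 × 4.07) = 1.61 mA.

Saturation; I_D = 1.61 mA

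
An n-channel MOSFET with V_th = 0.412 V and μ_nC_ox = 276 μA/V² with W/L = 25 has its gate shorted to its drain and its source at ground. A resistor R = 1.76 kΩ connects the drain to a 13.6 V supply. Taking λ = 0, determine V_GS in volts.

With gate tied to drain, V_GS = V_DS ≥ V_GS − V_th, so the device is in saturation.
k_n = μ_nC_ox · (W/L) = 6.9 mA/V².
KCL at the drain: ½ k_n (V_GS − V_th)² = (V_DD − V_GS)/R.
Let x = V_GS − 0.412. Then 6.07 x² + x − 13.19 = 0, giving x = 1.39 V (positive root), so V_GS = 1.81 V.
I_D = (V_DD − V_GS)/R = (13.6 − 1.81) / 1.76 = 6.7 mA.

V_GS = 1.81 V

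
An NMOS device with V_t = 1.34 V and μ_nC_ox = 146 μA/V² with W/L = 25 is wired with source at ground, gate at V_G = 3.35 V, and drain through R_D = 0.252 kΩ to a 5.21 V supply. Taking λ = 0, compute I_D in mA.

I_D = 7.37 mA

V_GS = V_G = 3.35 V, so V_ov = 3.35 − 1.34 = 2.01 V.
k_n = μ_nC_ox · (W/L) = 3.65 mA/V².
Assume saturation: I_D = ½ k_n V_ov² = 0.5 × 3.65 × 2.01² = 7.37 mA, giving V_DS = V_DD − I_D R_D = 5.21 − 7.37 × 0.252 = 3.35 V.
V_DS = 3.35 V ≥ V_ov = 2.01 V, confirming saturation.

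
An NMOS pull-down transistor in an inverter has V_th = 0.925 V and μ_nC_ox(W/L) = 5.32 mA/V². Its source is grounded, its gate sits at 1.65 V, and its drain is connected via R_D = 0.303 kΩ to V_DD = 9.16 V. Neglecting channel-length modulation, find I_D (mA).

V_GS = V_G = 1.65 V, so V_ov = 1.65 − 0.925 = 0.725 V.
Assume saturation: I_D = ½ k_n V_ov² = 0.5 × 5.32 × 0.725² = 1.4 mA, giving V_DS = V_DD − I_D R_D = 9.16 − 1.4 × 0.303 = 8.74 V.
V_DS = 8.74 V ≥ V_ov = 0.725 V, confirming saturation.

I_D = 1.40 mA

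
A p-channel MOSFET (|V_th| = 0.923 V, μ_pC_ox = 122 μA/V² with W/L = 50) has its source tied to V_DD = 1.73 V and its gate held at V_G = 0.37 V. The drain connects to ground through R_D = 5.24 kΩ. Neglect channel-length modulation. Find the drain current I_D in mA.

V_SG = V_DD − V_G = 1.73 − 0.37 = 1.36 V, so V_ov = 1.36 − 0.923 = 0.437 V.
k_p = μ_pC_ox · (W/L) = 6.1 mA/V².
Assume saturation: I_D = ½ k_p V_ov² = 0.5 × 6.1 × 0.437² = 0.582 mA, giving V_SD = V_DD − I_D R_D = 1.73 − 0.582 × 5.24 = -1.32 V.
But -1.32 V < V_ov = 0.437 V, so the device is actually in triode.
In triode I_D = k_p[V_ov V_SD − ½ V_SD²] and I_D = (V_DD − V_SD)/R_D. Equating: 16 V_SD² − 14.97 V_SD + 1.73 = 0, giving V_SD = 0.135 V (the root below V_ov).
I_D = (1.73 − 0.135) / 5.24 = 0.304 mA.

I_D = 0.304 mA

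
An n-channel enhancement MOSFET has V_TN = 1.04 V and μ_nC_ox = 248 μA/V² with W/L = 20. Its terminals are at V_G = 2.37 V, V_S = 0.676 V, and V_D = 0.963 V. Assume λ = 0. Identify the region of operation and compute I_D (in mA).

V_GS = V_G − V_S = 2.37 − 0.676 = 1.69 V; V_DS = V_D − V_S = 0.963 − 0.676 = 0.287 V.
k_n = μ_nC_ox · (W/L) = 4.96 mA/V².
V_ov = V_GS − V_TN = 1.69 − 1.04 = 0.654 V.
Since V_DS = 0.287 V < V_ov = 0.654 V, the device is in the triode region.
I_D = k_n [V_ov · V_DS − ½ V_DS²] = 4.96 × [0.654 × 0.287 − 0.5 × 0.287²] = 0.727 mA.

Triode; I_D = 0.727 mA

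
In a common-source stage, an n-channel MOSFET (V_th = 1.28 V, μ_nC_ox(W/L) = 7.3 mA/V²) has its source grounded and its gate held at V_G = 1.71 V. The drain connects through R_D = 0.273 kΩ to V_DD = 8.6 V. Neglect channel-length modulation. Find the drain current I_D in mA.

V_GS = V_G = 1.71 V, so V_ov = 1.71 − 1.28 = 0.43 V.
Assume saturation: I_D = ½ k_n V_ov² = 0.5 × 7.3 × 0.43² = 0.675 mA, giving V_DS = V_DD − I_D R_D = 8.6 − 0.675 × 0.273 = 8.42 V.
V_DS = 8.42 V ≥ V_ov = 0.43 V, confirming saturation.

I_D = 0.675 mA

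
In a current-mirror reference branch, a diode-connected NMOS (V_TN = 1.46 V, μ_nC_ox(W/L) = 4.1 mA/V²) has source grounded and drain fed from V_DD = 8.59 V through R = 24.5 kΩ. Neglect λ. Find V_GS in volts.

V_GS = 1.83 V

With gate tied to drain, V_GS = V_DS ≥ V_GS − V_TN, so the device is in saturation.
KCL at the drain: ½ k_n (V_GS − V_TN)² = (V_DD − V_GS)/R.
Let x = V_GS − 1.46. Then 50.2 x² + x − 7.13 = 0, giving x = 0.367 V (positive root), so V_GS = 1.83 V.
I_D = (V_DD − V_GS)/R = (8.59 − 1.83) / 24.5 = 0.276 mA.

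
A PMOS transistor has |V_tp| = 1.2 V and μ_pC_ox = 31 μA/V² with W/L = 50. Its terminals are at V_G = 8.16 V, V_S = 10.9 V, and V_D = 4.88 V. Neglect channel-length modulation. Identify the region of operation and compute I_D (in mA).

Saturation; I_D = 1.84 mA

V_SG = V_S − V_G = 10.9 − 8.16 = 2.74 V; V_SD = V_S − V_D = 10.9 − 4.88 = 6.02 V.
k_p = μ_pC_ox · (W/L) = 1.55 mA/V².
V_ov = V_SG − |V_tp| = 2.74 − 1.2 = 1.54 V.
Since V_SD = 6.02 V ≥ V_ov = 1.54 V, the device is in saturation.
I_D = ½ k_p V_ov² = 0.5 × 1.55 × 1.54² = 1.84 mA.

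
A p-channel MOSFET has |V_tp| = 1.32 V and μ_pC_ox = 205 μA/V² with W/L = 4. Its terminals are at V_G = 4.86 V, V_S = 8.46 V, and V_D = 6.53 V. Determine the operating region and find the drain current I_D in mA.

V_SG = V_S − V_G = 8.46 − 4.86 = 3.6 V; V_SD = V_S − V_D = 8.46 − 6.53 = 1.93 V.
k_p = μ_pC_ox · (W/L) = 0.82 mA/V².
V_ov = V_SG − |V_tp| = 3.6 − 1.32 = 2.28 V.
Since V_SD = 1.93 V < V_ov = 2.28 V, the device is in the triode region.
I_D = k_p [V_ov · V_SD − ½ V_SD²] = 0.82 × [2.28 × 1.93 − 0.5 × 1.93²] = 2.08 mA.

Triode; I_D = 2.08 mA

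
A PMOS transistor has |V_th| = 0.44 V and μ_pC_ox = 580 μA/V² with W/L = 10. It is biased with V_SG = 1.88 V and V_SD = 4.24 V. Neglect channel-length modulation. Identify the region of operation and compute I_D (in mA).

Saturation; I_D = 6.01 mA

k_p = μ_pC_ox · (W/L) = 5.8 mA/V².
V_ov = V_SG − |V_th| = 1.88 − 0.44 = 1.44 V.
Since V_SD = 4.24 V ≥ V_ov = 1.44 V, the device is in saturation.
I_D = ½ k_p V_ov² = 0.5 × 5.8 × 1.44² = 6.01 mA.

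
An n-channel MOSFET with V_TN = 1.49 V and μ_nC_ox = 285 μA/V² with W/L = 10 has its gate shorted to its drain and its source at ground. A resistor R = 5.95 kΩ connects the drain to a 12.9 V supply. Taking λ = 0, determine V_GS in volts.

V_GS = 2.59 V

With gate tied to drain, V_GS = V_DS ≥ V_GS − V_TN, so the device is in saturation.
k_n = μ_nC_ox · (W/L) = 2.85 mA/V².
KCL at the drain: ½ k_n (V_GS − V_TN)² = (V_DD − V_GS)/R.
Let x = V_GS − 1.49. Then 8.48 x² + x − 11.41 = 0, giving x = 1.1 V (positive root), so V_GS = 2.59 V.
I_D = (V_DD − V_GS)/R = (12.9 − 2.59) / 5.95 = 1.73 mA.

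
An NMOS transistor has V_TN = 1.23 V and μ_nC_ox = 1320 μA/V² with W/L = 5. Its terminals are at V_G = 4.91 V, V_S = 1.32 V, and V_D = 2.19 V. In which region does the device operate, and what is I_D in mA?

Triode; I_D = 11.1 mA

V_GS = V_G − V_S = 4.91 − 1.32 = 3.59 V; V_DS = V_D − V_S = 2.19 − 1.32 = 0.87 V.
k_n = μ_nC_ox · (W/L) = 6.6 mA/V².
V_ov = V_GS − V_TN = 3.59 − 1.23 = 2.36 V.
Since V_DS = 0.87 V < V_ov = 2.36 V, the device is in the triode region.
I_D = k_n [V_ov · V_DS − ½ V_DS²] = 6.6 × [2.36 × 0.87 − 0.5 × 0.87²] = 11.1 mA.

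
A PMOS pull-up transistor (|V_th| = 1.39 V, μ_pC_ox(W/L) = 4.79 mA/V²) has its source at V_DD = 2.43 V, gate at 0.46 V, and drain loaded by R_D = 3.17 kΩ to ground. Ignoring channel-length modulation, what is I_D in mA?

V_SG = V_DD − V_G = 2.43 − 0.46 = 1.97 V, so V_ov = 1.97 − 1.39 = 0.58 V.
Assume saturation: I_D = ½ k_p V_ov² = 0.5 × 4.79 × 0.58² = 0.806 mA, giving V_SD = V_DD − I_D R_D = 2.43 − 0.806 × 3.17 = -0.124 V.
But -0.124 V < V_ov = 0.58 V, so the device is actually in triode.
In triode I_D = k_p[V_ov V_SD − ½ V_SD²] and I_D = (V_DD − V_SD)/R_D. Equating: 7.59 V_SD² − 9.807 V_SD + 2.43 = 0, giving V_SD = 0.334 V (the root below V_ov).
I_D = (2.43 − 0.334) / 3.17 = 0.661 mA.

I_D = 0.661 mA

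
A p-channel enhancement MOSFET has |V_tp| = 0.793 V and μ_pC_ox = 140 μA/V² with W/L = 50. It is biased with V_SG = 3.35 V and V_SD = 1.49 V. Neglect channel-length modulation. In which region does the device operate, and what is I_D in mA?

Triode; I_D = 18.9 mA

k_p = μ_pC_ox · (W/L) = 7 mA/V².
V_ov = V_SG − |V_tp| = 3.35 − 0.793 = 2.56 V.
Since V_SD = 1.49 V < V_ov = 2.56 V, the device is in the triode region.
I_D = k_p [V_ov · V_SD − ½ V_SD²] = 7 × [2.56 × 1.49 − 0.5 × 1.49²] = 18.9 mA.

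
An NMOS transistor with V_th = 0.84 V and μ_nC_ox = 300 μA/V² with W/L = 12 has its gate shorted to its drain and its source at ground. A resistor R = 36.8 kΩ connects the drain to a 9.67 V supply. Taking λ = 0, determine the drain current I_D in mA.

With gate tied to drain, V_GS = V_DS ≥ V_GS − V_th, so the device is in saturation.
k_n = μ_nC_ox · (W/L) = 3.6 mA/V².
KCL at the drain: ½ k_n (V_GS − V_th)² = (V_DD − V_GS)/R.
Let x = V_GS − 0.84. Then 66.2 x² + x − 8.83 = 0, giving x = 0.358 V (positive root), so V_GS = 1.2 V.
I_D = (V_DD − V_GS)/R = (9.67 − 1.2) / 36.8 = 0.23 mA.

I_D = 0.230 mA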